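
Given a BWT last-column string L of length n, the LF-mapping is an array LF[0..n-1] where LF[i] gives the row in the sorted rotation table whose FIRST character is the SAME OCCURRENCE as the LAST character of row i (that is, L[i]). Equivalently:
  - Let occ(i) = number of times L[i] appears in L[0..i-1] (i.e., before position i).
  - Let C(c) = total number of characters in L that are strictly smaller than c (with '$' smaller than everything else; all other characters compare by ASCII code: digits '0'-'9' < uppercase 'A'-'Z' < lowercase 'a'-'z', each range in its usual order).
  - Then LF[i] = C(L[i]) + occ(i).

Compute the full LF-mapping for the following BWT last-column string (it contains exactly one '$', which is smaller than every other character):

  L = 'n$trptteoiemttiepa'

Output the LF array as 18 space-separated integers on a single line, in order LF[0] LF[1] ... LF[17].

Char counts: '$':1, 'a':1, 'e':3, 'i':2, 'm':1, 'n':1, 'o':1, 'p':2, 'r':1, 't':5
C (first-col start): C('$')=0, C('a')=1, C('e')=2, C('i')=5, C('m')=7, C('n')=8, C('o')=9, C('p')=10, C('r')=12, C('t')=13
L[0]='n': occ=0, LF[0]=C('n')+0=8+0=8
L[1]='$': occ=0, LF[1]=C('$')+0=0+0=0
L[2]='t': occ=0, LF[2]=C('t')+0=13+0=13
L[3]='r': occ=0, LF[3]=C('r')+0=12+0=12
L[4]='p': occ=0, LF[4]=C('p')+0=10+0=10
L[5]='t': occ=1, LF[5]=C('t')+1=13+1=14
L[6]='t': occ=2, LF[6]=C('t')+2=13+2=15
L[7]='e': occ=0, LF[7]=C('e')+0=2+0=2
L[8]='o': occ=0, LF[8]=C('o')+0=9+0=9
L[9]='i': occ=0, LF[9]=C('i')+0=5+0=5
L[10]='e': occ=1, LF[10]=C('e')+1=2+1=3
L[11]='m': occ=0, LF[11]=C('m')+0=7+0=7
L[12]='t': occ=3, LF[12]=C('t')+3=13+3=16
L[13]='t': occ=4, LF[13]=C('t')+4=13+4=17
L[14]='i': occ=1, LF[14]=C('i')+1=5+1=6
L[15]='e': occ=2, LF[15]=C('e')+2=2+2=4
L[16]='p': occ=1, LF[16]=C('p')+1=10+1=11
L[17]='a': occ=0, LF[17]=C('a')+0=1+0=1

Answer: 8 0 13 12 10 14 15 2 9 5 3 7 16 17 6 4 11 1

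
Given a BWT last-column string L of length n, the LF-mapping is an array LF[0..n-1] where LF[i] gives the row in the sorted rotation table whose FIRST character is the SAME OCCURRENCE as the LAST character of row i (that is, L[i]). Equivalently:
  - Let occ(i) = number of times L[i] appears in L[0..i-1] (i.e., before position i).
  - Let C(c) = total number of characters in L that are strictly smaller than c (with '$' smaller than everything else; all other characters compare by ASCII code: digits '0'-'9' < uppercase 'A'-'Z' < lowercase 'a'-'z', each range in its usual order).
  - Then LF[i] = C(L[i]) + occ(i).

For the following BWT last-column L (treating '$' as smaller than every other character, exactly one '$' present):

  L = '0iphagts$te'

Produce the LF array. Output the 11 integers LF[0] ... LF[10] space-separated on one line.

Char counts: '$':1, '0':1, 'a':1, 'e':1, 'g':1, 'h':1, 'i':1, 'p':1, 's':1, 't':2
C (first-col start): C('$')=0, C('0')=1, C('a')=2, C('e')=3, C('g')=4, C('h')=5, C('i')=6, C('p')=7, C('s')=8, C('t')=9
L[0]='0': occ=0, LF[0]=C('0')+0=1+0=1
L[1]='i': occ=0, LF[1]=C('i')+0=6+0=6
L[2]='p': occ=0, LF[2]=C('p')+0=7+0=7
L[3]='h': occ=0, LF[3]=C('h')+0=5+0=5
L[4]='a': occ=0, LF[4]=C('a')+0=2+0=2
L[5]='g': occ=0, LF[5]=C('g')+0=4+0=4
L[6]='t': occ=0, LF[6]=C('t')+0=9+0=9
L[7]='s': occ=0, LF[7]=C('s')+0=8+0=8
L[8]='$': occ=0, LF[8]=C('$')+0=0+0=0
L[9]='t': occ=1, LF[9]=C('t')+1=9+1=10
L[10]='e': occ=0, LF[10]=C('e')+0=3+0=3

Answer: 1 6 7 5 2 4 9 8 0 10 3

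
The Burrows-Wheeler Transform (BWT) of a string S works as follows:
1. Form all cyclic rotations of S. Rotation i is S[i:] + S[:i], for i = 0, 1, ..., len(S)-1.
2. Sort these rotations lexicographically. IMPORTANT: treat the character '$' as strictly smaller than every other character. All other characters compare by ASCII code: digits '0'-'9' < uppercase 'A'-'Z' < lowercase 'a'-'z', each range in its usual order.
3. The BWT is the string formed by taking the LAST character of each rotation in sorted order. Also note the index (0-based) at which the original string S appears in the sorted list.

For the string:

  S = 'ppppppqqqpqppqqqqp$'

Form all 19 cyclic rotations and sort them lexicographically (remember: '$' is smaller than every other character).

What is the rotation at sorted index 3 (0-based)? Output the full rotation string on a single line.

All 19 rotations (rotation i = S[i:]+S[:i]):
  rot[0] = ppppppqqqpqppqqqqp$
  rot[1] = pppppqqqpqppqqqqp$p
  rot[2] = ppppqqqpqppqqqqp$pp
  rot[3] = pppqqqpqppqqqqp$ppp
  rot[4] = ppqqqpqppqqqqp$pppp
  rot[5] = pqqqpqppqqqqp$ppppp
  rot[6] = qqqpqppqqqqp$pppppp
  rot[7] = qqpqppqqqqp$ppppppq
  rot[8] = qpqppqqqqp$ppppppqq
  rot[9] = pqppqqqqp$ppppppqqq
  rot[10] = qppqqqqp$ppppppqqqp
  rot[11] = ppqqqqp$ppppppqqqpq
  rot[12] = pqqqqp$ppppppqqqpqp
  rot[13] = qqqqp$ppppppqqqpqpp
  rot[14] = qqqp$ppppppqqqpqppq
  rot[15] = qqp$ppppppqqqpqppqq
  rot[16] = qp$ppppppqqqpqppqqq
  rot[17] = p$ppppppqqqpqppqqqq
  rot[18] = $ppppppqqqpqppqqqqp
Sorted (with $ < everything):
  sorted[0] = $ppppppqqqpqppqqqqp
  sorted[1] = p$ppppppqqqpqppqqqq
  sorted[2] = ppppppqqqpqppqqqqp$
  sorted[3] = pppppqqqpqppqqqqp$p
  sorted[4] = ppppqqqpqppqqqqp$pp
  sorted[5] = pppqqqpqppqqqqp$ppp
  sorted[6] = ppqqqpqppqqqqp$pppp
  sorted[7] = ppqqqqp$ppppppqqqpq
  sorted[8] = pqppqqqqp$ppppppqqq
  sorted[9] = pqqqpqppqqqqp$ppppp
  sorted[10] = pqqqqp$ppppppqqqpqp
  sorted[11] = qp$ppppppqqqpqppqqq
  sorted[12] = qppqqqqp$ppppppqqqp
  sorted[13] = qpqppqqqqp$ppppppqq
  sorted[14] = qqp$ppppppqqqpqppqq
  sorted[15] = qqpqppqqqqp$ppppppq
  sorted[16] = qqqp$ppppppqqqpqppq
  sorted[17] = qqqpqppqqqqp$pppppp
  sorted[18] = qqqqp$ppppppqqqpqpp
sorted[3] = pppppqqqpqppqqqqp$p

Answer: pppppqqqpqppqqqqp$p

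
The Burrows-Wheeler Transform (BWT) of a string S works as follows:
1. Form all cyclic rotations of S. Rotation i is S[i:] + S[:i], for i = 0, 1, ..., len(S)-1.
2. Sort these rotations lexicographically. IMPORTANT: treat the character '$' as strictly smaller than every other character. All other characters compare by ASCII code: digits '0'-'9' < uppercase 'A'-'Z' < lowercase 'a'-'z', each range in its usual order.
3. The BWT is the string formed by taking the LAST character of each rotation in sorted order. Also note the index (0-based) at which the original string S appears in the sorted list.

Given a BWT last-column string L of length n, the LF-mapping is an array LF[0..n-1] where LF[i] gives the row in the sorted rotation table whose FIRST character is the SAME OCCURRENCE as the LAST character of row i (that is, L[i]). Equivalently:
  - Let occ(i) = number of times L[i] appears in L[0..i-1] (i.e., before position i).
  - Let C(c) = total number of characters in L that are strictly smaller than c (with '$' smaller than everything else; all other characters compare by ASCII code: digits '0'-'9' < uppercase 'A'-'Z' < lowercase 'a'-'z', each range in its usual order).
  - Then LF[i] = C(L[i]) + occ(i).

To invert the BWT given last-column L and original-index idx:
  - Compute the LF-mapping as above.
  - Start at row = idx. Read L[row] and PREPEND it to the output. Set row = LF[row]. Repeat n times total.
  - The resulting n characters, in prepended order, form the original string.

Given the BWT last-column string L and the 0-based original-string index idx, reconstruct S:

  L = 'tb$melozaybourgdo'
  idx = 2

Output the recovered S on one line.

LF mapping: 13 2 0 8 5 7 9 16 1 15 3 10 14 12 6 4 11
Walk LF starting at row 2, prepending L[row]:
  step 1: row=2, L[2]='$', prepend. Next row=LF[2]=0
  step 2: row=0, L[0]='t', prepend. Next row=LF[0]=13
  step 3: row=13, L[13]='r', prepend. Next row=LF[13]=12
  step 4: row=12, L[12]='u', prepend. Next row=LF[12]=14
  step 5: row=14, L[14]='g', prepend. Next row=LF[14]=6
  step 6: row=6, L[6]='o', prepend. Next row=LF[6]=9
  step 7: row=9, L[9]='y', prepend. Next row=LF[9]=15
  step 8: row=15, L[15]='d', prepend. Next row=LF[15]=4
  step 9: row=4, L[4]='e', prepend. Next row=LF[4]=5
  step 10: row=5, L[5]='l', prepend. Next row=LF[5]=7
  step 11: row=7, L[7]='z', prepend. Next row=LF[7]=16
  step 12: row=16, L[16]='o', prepend. Next row=LF[16]=11
  step 13: row=11, L[11]='o', prepend. Next row=LF[11]=10
  step 14: row=10, L[10]='b', prepend. Next row=LF[10]=3
  step 15: row=3, L[3]='m', prepend. Next row=LF[3]=8
  step 16: row=8, L[8]='a', prepend. Next row=LF[8]=1
  step 17: row=1, L[1]='b', prepend. Next row=LF[1]=2
Reversed output: bamboozledyogurt$

Answer: bamboozledyogurt$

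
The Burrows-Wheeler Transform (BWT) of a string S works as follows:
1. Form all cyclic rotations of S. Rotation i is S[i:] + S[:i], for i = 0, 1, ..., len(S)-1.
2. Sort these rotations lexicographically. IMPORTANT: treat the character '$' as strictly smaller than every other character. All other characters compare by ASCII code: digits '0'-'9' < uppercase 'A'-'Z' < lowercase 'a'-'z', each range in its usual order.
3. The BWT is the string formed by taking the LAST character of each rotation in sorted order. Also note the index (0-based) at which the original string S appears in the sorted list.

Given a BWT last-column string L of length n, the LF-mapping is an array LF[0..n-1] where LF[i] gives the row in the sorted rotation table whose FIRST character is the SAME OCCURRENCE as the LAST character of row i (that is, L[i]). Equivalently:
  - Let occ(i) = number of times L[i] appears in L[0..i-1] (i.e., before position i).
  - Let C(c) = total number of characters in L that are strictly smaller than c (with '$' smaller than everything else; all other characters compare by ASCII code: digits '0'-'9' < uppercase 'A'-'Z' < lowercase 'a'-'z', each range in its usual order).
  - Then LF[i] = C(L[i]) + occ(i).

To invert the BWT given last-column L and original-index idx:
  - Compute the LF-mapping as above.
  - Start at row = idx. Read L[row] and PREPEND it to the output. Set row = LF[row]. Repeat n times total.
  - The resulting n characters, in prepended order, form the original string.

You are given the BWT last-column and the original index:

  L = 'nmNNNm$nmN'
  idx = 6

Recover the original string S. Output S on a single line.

LF mapping: 8 5 1 2 3 6 0 9 7 4
Walk LF starting at row 6, prepending L[row]:
  step 1: row=6, L[6]='$', prepend. Next row=LF[6]=0
  step 2: row=0, L[0]='n', prepend. Next row=LF[0]=8
  step 3: row=8, L[8]='m', prepend. Next row=LF[8]=7
  step 4: row=7, L[7]='n', prepend. Next row=LF[7]=9
  step 5: row=9, L[9]='N', prepend. Next row=LF[9]=4
  step 6: row=4, L[4]='N', prepend. Next row=LF[4]=3
  step 7: row=3, L[3]='N', prepend. Next row=LF[3]=2
  step 8: row=2, L[2]='N', prepend. Next row=LF[2]=1
  step 9: row=1, L[1]='m', prepend. Next row=LF[1]=5
  step 10: row=5, L[5]='m', prepend. Next row=LF[5]=6
Reversed output: mmNNNNnmn$

Answer: mmNNNNnmn$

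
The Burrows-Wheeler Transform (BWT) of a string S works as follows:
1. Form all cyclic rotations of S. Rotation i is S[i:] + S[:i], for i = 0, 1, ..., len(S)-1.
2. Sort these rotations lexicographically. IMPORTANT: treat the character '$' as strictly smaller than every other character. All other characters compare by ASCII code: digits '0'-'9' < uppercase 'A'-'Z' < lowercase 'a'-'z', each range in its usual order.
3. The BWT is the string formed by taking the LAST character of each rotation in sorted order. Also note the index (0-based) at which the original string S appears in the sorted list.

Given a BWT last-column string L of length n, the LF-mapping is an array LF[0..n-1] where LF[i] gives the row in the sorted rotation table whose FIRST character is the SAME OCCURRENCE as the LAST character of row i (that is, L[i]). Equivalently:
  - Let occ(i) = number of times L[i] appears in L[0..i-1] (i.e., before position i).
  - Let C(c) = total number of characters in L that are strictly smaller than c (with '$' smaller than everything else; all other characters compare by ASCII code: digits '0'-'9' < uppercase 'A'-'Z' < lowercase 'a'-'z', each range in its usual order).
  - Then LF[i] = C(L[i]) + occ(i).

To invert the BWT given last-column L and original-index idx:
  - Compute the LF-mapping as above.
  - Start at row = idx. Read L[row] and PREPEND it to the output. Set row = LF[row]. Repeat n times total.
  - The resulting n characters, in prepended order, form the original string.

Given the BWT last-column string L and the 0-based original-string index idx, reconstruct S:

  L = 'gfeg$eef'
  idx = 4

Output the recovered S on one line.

Answer: feefgeg$

Derivation:
LF mapping: 6 4 1 7 0 2 3 5
Walk LF starting at row 4, prepending L[row]:
  step 1: row=4, L[4]='$', prepend. Next row=LF[4]=0
  step 2: row=0, L[0]='g', prepend. Next row=LF[0]=6
  step 3: row=6, L[6]='e', prepend. Next row=LF[6]=3
  step 4: row=3, L[3]='g', prepend. Next row=LF[3]=7
  step 5: row=7, L[7]='f', prepend. Next row=LF[7]=5
  step 6: row=5, L[5]='e', prepend. Next row=LF[5]=2
  step 7: row=2, L[2]='e', prepend. Next row=LF[2]=1
  step 8: row=1, L[1]='f', prepend. Next row=LF[1]=4
Reversed output: feefgeg$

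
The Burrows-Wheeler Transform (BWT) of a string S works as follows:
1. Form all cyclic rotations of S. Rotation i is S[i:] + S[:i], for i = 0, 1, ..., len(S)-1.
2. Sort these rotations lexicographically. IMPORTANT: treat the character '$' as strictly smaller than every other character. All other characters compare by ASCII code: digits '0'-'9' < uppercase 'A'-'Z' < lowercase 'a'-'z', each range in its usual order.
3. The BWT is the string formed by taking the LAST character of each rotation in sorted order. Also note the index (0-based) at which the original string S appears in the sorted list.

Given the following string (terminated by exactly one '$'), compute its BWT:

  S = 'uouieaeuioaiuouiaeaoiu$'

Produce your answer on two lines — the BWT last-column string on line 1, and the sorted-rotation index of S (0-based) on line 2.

Answer: uieoeiaauuuoaiauuiooei$
22

Derivation:
All 23 rotations (rotation i = S[i:]+S[:i]):
  rot[0] = uouieaeuioaiuouiaeaoiu$
  rot[1] = ouieaeuioaiuouiaeaoiu$u
  rot[2] = uieaeuioaiuouiaeaoiu$uo
  rot[3] = ieaeuioaiuouiaeaoiu$uou
  rot[4] = eaeuioaiuouiaeaoiu$uoui
  rot[5] = aeuioaiuouiaeaoiu$uouie
  rot[6] = euioaiuouiaeaoiu$uouiea
  rot[7] = uioaiuouiaeaoiu$uouieae
  rot[8] = ioaiuouiaeaoiu$uouieaeu
  rot[9] = oaiuouiaeaoiu$uouieaeui
  rot[10] = aiuouiaeaoiu$uouieaeuio
  rot[11] = iuouiaeaoiu$uouieaeuioa
  rot[12] = uouiaeaoiu$uouieaeuioai
  rot[13] = ouiaeaoiu$uouieaeuioaiu
  rot[14] = uiaeaoiu$uouieaeuioaiuo
  rot[15] = iaeaoiu$uouieaeuioaiuou
  rot[16] = aeaoiu$uouieaeuioaiuoui
  rot[17] = eaoiu$uouieaeuioaiuouia
  rot[18] = aoiu$uouieaeuioaiuouiae
  rot[19] = oiu$uouieaeuioaiuouiaea
  rot[20] = iu$uouieaeuioaiuouiaeao
  rot[21] = u$uouieaeuioaiuouiaeaoi
  rot[22] = $uouieaeuioaiuouiaeaoiu
Sorted (with $ < everything):
  sorted[0] = $uouieaeuioaiuouiaeaoiu  (last char: 'u')
  sorted[1] = aeaoiu$uouieaeuioaiuoui  (last char: 'i')
  sorted[2] = aeuioaiuouiaeaoiu$uouie  (last char: 'e')
  sorted[3] = aiuouiaeaoiu$uouieaeuio  (last char: 'o')
  sorted[4] = aoiu$uouieaeuioaiuouiae  (last char: 'e')
  sorted[5] = eaeuioaiuouiaeaoiu$uoui  (last char: 'i')
  sorted[6] = eaoiu$uouieaeuioaiuouia  (last char: 'a')
  sorted[7] = euioaiuouiaeaoiu$uouiea  (last char: 'a')
  sorted[8] = iaeaoiu$uouieaeuioaiuou  (last char: 'u')
  sorted[9] = ieaeuioaiuouiaeaoiu$uou  (last char: 'u')
  sorted[10] = ioaiuouiaeaoiu$uouieaeu  (last char: 'u')
  sorted[11] = iu$uouieaeuioaiuouiaeao  (last char: 'o')
  sorted[12] = iuouiaeaoiu$uouieaeuioa  (last char: 'a')
  sorted[13] = oaiuouiaeaoiu$uouieaeui  (last char: 'i')
  sorted[14] = oiu$uouieaeuioaiuouiaea  (last char: 'a')
  sorted[15] = ouiaeaoiu$uouieaeuioaiu  (last char: 'u')
  sorted[16] = ouieaeuioaiuouiaeaoiu$u  (last char: 'u')
  sorted[17] = u$uouieaeuioaiuouiaeaoi  (last char: 'i')
  sorted[18] = uiaeaoiu$uouieaeuioaiuo  (last char: 'o')
  sorted[19] = uieaeuioaiuouiaeaoiu$uo  (last char: 'o')
  sorted[20] = uioaiuouiaeaoiu$uouieae  (last char: 'e')
  sorted[21] = uouiaeaoiu$uouieaeuioai  (last char: 'i')
  sorted[22] = uouieaeuioaiuouiaeaoiu$  (last char: '$')
Last column: uieoeiaauuuoaiauuiooei$
Original string S is at sorted index 22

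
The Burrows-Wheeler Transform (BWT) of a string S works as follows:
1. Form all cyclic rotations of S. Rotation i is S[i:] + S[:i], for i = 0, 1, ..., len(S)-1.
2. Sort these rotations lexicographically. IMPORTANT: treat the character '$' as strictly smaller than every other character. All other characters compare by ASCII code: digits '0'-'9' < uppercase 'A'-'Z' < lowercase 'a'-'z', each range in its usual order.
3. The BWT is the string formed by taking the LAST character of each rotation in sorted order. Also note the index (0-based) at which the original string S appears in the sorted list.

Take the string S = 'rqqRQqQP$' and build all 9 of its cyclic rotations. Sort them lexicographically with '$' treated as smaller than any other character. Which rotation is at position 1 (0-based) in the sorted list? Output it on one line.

Answer: P$rqqRQqQ

Derivation:
All 9 rotations (rotation i = S[i:]+S[:i]):
  rot[0] = rqqRQqQP$
  rot[1] = qqRQqQP$r
  rot[2] = qRQqQP$rq
  rot[3] = RQqQP$rqq
  rot[4] = QqQP$rqqR
  rot[5] = qQP$rqqRQ
  rot[6] = QP$rqqRQq
  rot[7] = P$rqqRQqQ
  rot[8] = $rqqRQqQP
Sorted (with $ < everything):
  sorted[0] = $rqqRQqQP
  sorted[1] = P$rqqRQqQ
  sorted[2] = QP$rqqRQq
  sorted[3] = QqQP$rqqR
  sorted[4] = RQqQP$rqq
  sorted[5] = qQP$rqqRQ
  sorted[6] = qRQqQP$rq
  sorted[7] = qqRQqQP$r
  sorted[8] = rqqRQqQP$
sorted[1] = P$rqqRQqQ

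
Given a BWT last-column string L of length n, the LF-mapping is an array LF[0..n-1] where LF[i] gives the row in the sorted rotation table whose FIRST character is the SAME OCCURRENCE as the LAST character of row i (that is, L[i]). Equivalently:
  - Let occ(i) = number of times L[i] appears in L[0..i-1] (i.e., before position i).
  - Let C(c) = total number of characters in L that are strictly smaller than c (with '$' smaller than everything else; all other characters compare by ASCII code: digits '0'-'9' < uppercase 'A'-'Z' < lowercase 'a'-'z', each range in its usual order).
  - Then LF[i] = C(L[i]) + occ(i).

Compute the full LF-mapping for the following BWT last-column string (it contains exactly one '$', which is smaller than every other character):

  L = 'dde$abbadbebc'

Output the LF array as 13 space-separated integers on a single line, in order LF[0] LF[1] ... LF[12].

Char counts: '$':1, 'a':2, 'b':4, 'c':1, 'd':3, 'e':2
C (first-col start): C('$')=0, C('a')=1, C('b')=3, C('c')=7, C('d')=8, C('e')=11
L[0]='d': occ=0, LF[0]=C('d')+0=8+0=8
L[1]='d': occ=1, LF[1]=C('d')+1=8+1=9
L[2]='e': occ=0, LF[2]=C('e')+0=11+0=11
L[3]='$': occ=0, LF[3]=C('$')+0=0+0=0
L[4]='a': occ=0, LF[4]=C('a')+0=1+0=1
L[5]='b': occ=0, LF[5]=C('b')+0=3+0=3
L[6]='b': occ=1, LF[6]=C('b')+1=3+1=4
L[7]='a': occ=1, LF[7]=C('a')+1=1+1=2
L[8]='d': occ=2, LF[8]=C('d')+2=8+2=10
L[9]='b': occ=2, LF[9]=C('b')+2=3+2=5
L[10]='e': occ=1, LF[10]=C('e')+1=11+1=12
L[11]='b': occ=3, LF[11]=C('b')+3=3+3=6
L[12]='c': occ=0, LF[12]=C('c')+0=7+0=7

Answer: 8 9 11 0 1 3 4 2 10 5 12 6 7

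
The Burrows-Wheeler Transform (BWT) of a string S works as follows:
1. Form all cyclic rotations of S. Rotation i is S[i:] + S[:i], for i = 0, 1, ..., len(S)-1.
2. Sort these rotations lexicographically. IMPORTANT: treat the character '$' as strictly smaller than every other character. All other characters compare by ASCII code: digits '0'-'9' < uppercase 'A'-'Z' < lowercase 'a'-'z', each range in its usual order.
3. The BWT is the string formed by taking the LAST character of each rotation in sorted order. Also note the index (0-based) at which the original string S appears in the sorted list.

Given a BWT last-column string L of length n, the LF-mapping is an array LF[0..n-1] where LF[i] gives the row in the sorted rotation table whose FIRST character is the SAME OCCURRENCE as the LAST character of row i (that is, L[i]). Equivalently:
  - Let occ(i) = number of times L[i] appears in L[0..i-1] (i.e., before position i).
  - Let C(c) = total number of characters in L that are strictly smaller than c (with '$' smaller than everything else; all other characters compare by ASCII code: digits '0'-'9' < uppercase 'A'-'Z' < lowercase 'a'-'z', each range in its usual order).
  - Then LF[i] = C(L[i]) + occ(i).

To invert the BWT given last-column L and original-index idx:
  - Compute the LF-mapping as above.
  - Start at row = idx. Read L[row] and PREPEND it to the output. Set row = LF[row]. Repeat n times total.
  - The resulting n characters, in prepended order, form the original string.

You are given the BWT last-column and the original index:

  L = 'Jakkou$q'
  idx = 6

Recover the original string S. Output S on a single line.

LF mapping: 1 2 3 4 5 7 0 6
Walk LF starting at row 6, prepending L[row]:
  step 1: row=6, L[6]='$', prepend. Next row=LF[6]=0
  step 2: row=0, L[0]='J', prepend. Next row=LF[0]=1
  step 3: row=1, L[1]='a', prepend. Next row=LF[1]=2
  step 4: row=2, L[2]='k', prepend. Next row=LF[2]=3
  step 5: row=3, L[3]='k', prepend. Next row=LF[3]=4
  step 6: row=4, L[4]='o', prepend. Next row=LF[4]=5
  step 7: row=5, L[5]='u', prepend. Next row=LF[5]=7
  step 8: row=7, L[7]='q', prepend. Next row=LF[7]=6
Reversed output: quokkaJ$

Answer: quokkaJ$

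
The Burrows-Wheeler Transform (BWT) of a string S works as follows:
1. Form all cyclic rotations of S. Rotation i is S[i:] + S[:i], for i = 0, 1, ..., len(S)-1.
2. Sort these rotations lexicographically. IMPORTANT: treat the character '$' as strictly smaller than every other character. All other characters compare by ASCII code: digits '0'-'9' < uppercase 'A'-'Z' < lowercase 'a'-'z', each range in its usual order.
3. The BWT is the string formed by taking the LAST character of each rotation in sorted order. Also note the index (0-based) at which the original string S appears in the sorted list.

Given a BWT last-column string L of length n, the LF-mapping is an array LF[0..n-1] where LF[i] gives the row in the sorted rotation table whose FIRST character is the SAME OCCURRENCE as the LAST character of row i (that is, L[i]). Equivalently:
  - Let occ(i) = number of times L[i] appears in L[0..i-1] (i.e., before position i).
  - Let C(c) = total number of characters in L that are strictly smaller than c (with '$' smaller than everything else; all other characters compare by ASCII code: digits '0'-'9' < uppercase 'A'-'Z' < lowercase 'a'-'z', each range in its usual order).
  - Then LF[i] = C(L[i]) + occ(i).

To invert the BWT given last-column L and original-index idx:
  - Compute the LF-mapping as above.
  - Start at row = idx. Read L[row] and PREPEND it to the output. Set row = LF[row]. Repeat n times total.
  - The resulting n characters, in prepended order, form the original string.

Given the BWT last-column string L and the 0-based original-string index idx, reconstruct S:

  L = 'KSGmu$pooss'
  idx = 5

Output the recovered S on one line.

LF mapping: 2 3 1 4 10 0 7 5 6 8 9
Walk LF starting at row 5, prepending L[row]:
  step 1: row=5, L[5]='$', prepend. Next row=LF[5]=0
  step 2: row=0, L[0]='K', prepend. Next row=LF[0]=2
  step 3: row=2, L[2]='G', prepend. Next row=LF[2]=1
  step 4: row=1, L[1]='S', prepend. Next row=LF[1]=3
  step 5: row=3, L[3]='m', prepend. Next row=LF[3]=4
  step 6: row=4, L[4]='u', prepend. Next row=LF[4]=10
  step 7: row=10, L[10]='s', prepend. Next row=LF[10]=9
  step 8: row=9, L[9]='s', prepend. Next row=LF[9]=8
  step 9: row=8, L[8]='o', prepend. Next row=LF[8]=6
  step 10: row=6, L[6]='p', prepend. Next row=LF[6]=7
  step 11: row=7, L[7]='o', prepend. Next row=LF[7]=5
Reversed output: opossumSGK$

Answer: opossumSGK$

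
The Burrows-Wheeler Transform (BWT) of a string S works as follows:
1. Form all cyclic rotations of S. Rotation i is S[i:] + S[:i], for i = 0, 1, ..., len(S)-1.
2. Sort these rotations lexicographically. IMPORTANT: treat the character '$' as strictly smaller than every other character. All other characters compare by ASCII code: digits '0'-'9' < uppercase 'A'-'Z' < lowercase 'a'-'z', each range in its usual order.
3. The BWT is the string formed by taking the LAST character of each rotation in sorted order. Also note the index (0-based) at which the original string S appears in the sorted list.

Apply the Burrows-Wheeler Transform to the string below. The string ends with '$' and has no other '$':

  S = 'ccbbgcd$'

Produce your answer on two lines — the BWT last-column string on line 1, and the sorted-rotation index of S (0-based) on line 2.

Answer: dcbc$gcb
4

Derivation:
All 8 rotations (rotation i = S[i:]+S[:i]):
  rot[0] = ccbbgcd$
  rot[1] = cbbgcd$c
  rot[2] = bbgcd$cc
  rot[3] = bgcd$ccb
  rot[4] = gcd$ccbb
  rot[5] = cd$ccbbg
  rot[6] = d$ccbbgc
  rot[7] = $ccbbgcd
Sorted (with $ < everything):
  sorted[0] = $ccbbgcd  (last char: 'd')
  sorted[1] = bbgcd$cc  (last char: 'c')
  sorted[2] = bgcd$ccb  (last char: 'b')
  sorted[3] = cbbgcd$c  (last char: 'c')
  sorted[4] = ccbbgcd$  (last char: '$')
  sorted[5] = cd$ccbbg  (last char: 'g')
  sorted[6] = d$ccbbgc  (last char: 'c')
  sorted[7] = gcd$ccbb  (last char: 'b')
Last column: dcbc$gcb
Original string S is at sorted index 4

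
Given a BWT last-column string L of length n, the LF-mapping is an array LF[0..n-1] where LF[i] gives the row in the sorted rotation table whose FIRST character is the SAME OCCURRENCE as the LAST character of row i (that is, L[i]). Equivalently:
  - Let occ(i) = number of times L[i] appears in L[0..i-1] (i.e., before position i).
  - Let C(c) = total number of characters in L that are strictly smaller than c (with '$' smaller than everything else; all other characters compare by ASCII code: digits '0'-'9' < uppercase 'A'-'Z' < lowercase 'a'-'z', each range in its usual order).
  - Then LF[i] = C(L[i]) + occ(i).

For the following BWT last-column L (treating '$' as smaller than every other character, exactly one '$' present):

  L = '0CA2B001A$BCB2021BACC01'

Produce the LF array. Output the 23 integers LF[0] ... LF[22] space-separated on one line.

Answer: 1 19 12 9 15 2 3 6 13 0 16 20 17 10 4 11 7 18 14 21 22 5 8

Derivation:
Char counts: '$':1, '0':5, '1':3, '2':3, 'A':3, 'B':4, 'C':4
C (first-col start): C('$')=0, C('0')=1, C('1')=6, C('2')=9, C('A')=12, C('B')=15, C('C')=19
L[0]='0': occ=0, LF[0]=C('0')+0=1+0=1
L[1]='C': occ=0, LF[1]=C('C')+0=19+0=19
L[2]='A': occ=0, LF[2]=C('A')+0=12+0=12
L[3]='2': occ=0, LF[3]=C('2')+0=9+0=9
L[4]='B': occ=0, LF[4]=C('B')+0=15+0=15
L[5]='0': occ=1, LF[5]=C('0')+1=1+1=2
L[6]='0': occ=2, LF[6]=C('0')+2=1+2=3
L[7]='1': occ=0, LF[7]=C('1')+0=6+0=6
L[8]='A': occ=1, LF[8]=C('A')+1=12+1=13
L[9]='$': occ=0, LF[9]=C('$')+0=0+0=0
L[10]='B': occ=1, LF[10]=C('B')+1=15+1=16
L[11]='C': occ=1, LF[11]=C('C')+1=19+1=20
L[12]='B': occ=2, LF[12]=C('B')+2=15+2=17
L[13]='2': occ=1, LF[13]=C('2')+1=9+1=10
L[14]='0': occ=3, LF[14]=C('0')+3=1+3=4
L[15]='2': occ=2, LF[15]=C('2')+2=9+2=11
L[16]='1': occ=1, LF[16]=C('1')+1=6+1=7
L[17]='B': occ=3, LF[17]=C('B')+3=15+3=18
L[18]='A': occ=2, LF[18]=C('A')+2=12+2=14
L[19]='C': occ=2, LF[19]=C('C')+2=19+2=21
L[20]='C': occ=3, LF[20]=C('C')+3=19+3=22
L[21]='0': occ=4, LF[21]=C('0')+4=1+4=5
L[22]='1': occ=2, LF[22]=C('1')+2=6+2=8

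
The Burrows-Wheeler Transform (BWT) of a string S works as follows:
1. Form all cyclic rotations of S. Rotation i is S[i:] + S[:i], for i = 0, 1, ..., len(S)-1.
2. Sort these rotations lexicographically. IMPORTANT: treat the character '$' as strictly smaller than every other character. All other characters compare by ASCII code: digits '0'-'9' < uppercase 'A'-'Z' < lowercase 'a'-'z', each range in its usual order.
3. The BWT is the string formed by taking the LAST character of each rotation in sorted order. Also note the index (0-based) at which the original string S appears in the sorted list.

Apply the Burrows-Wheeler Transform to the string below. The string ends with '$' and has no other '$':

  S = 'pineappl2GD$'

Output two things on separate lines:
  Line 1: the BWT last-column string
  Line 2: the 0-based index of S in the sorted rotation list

All 12 rotations (rotation i = S[i:]+S[:i]):
  rot[0] = pineappl2GD$
  rot[1] = ineappl2GD$p
  rot[2] = neappl2GD$pi
  rot[3] = eappl2GD$pin
  rot[4] = appl2GD$pine
  rot[5] = ppl2GD$pinea
  rot[6] = pl2GD$pineap
  rot[7] = l2GD$pineapp
  rot[8] = 2GD$pineappl
  rot[9] = GD$pineappl2
  rot[10] = D$pineappl2G
  rot[11] = $pineappl2GD
Sorted (with $ < everything):
  sorted[0] = $pineappl2GD  (last char: 'D')
  sorted[1] = 2GD$pineappl  (last char: 'l')
  sorted[2] = D$pineappl2G  (last char: 'G')
  sorted[3] = GD$pineappl2  (last char: '2')
  sorted[4] = appl2GD$pine  (last char: 'e')
  sorted[5] = eappl2GD$pin  (last char: 'n')
  sorted[6] = ineappl2GD$p  (last char: 'p')
  sorted[7] = l2GD$pineapp  (last char: 'p')
  sorted[8] = neappl2GD$pi  (last char: 'i')
  sorted[9] = pineappl2GD$  (last char: '$')
  sorted[10] = pl2GD$pineap  (last char: 'p')
  sorted[11] = ppl2GD$pinea  (last char: 'a')
Last column: DlG2enppi$pa
Original string S is at sorted index 9

Answer: DlG2enppi$pa
9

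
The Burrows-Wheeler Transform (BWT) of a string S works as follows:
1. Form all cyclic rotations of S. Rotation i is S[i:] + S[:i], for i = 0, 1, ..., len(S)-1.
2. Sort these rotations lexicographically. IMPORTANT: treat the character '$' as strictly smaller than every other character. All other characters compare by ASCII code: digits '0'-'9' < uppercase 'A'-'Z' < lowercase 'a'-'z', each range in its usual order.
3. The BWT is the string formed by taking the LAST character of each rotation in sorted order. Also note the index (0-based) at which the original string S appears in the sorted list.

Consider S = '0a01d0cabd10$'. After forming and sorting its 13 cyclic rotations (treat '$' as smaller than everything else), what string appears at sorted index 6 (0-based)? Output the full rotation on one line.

All 13 rotations (rotation i = S[i:]+S[:i]):
  rot[0] = 0a01d0cabd10$
  rot[1] = a01d0cabd10$0
  rot[2] = 01d0cabd10$0a
  rot[3] = 1d0cabd10$0a0
  rot[4] = d0cabd10$0a01
  rot[5] = 0cabd10$0a01d
  rot[6] = cabd10$0a01d0
  rot[7] = abd10$0a01d0c
  rot[8] = bd10$0a01d0ca
  rot[9] = d10$0a01d0cab
  rot[10] = 10$0a01d0cabd
  rot[11] = 0$0a01d0cabd1
  rot[12] = $0a01d0cabd10
Sorted (with $ < everything):
  sorted[0] = $0a01d0cabd10
  sorted[1] = 0$0a01d0cabd1
  sorted[2] = 01d0cabd10$0a
  sorted[3] = 0a01d0cabd10$
  sorted[4] = 0cabd10$0a01d
  sorted[5] = 10$0a01d0cabd
  sorted[6] = 1d0cabd10$0a0
  sorted[7] = a01d0cabd10$0
  sorted[8] = abd10$0a01d0c
  sorted[9] = bd10$0a01d0ca
  sorted[10] = cabd10$0a01d0
  sorted[11] = d0cabd10$0a01
  sorted[12] = d10$0a01d0cab
sorted[6] = 1d0cabd10$0a0

Answer: 1d0cabd10$0a0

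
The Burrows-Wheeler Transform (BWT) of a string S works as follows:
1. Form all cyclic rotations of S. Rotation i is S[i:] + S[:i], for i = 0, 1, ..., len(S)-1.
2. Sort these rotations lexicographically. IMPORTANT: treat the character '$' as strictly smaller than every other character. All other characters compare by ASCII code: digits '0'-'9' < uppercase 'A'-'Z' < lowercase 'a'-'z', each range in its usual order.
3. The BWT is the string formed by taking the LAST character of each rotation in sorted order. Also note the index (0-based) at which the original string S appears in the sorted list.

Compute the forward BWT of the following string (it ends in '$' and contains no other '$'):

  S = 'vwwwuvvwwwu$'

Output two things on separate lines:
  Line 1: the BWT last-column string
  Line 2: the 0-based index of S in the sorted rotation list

Answer: uwwuv$wwwwvv
5

Derivation:
All 12 rotations (rotation i = S[i:]+S[:i]):
  rot[0] = vwwwuvvwwwu$
  rot[1] = wwwuvvwwwu$v
  rot[2] = wwuvvwwwu$vw
  rot[3] = wuvvwwwu$vww
  rot[4] = uvvwwwu$vwww
  rot[5] = vvwwwu$vwwwu
  rot[6] = vwwwu$vwwwuv
  rot[7] = wwwu$vwwwuvv
  rot[8] = wwu$vwwwuvvw
  rot[9] = wu$vwwwuvvww
  rot[10] = u$vwwwuvvwww
  rot[11] = $vwwwuvvwwwu
Sorted (with $ < everything):
  sorted[0] = $vwwwuvvwwwu  (last char: 'u')
  sorted[1] = u$vwwwuvvwww  (last char: 'w')
  sorted[2] = uvvwwwu$vwww  (last char: 'w')
  sorted[3] = vvwwwu$vwwwu  (last char: 'u')
  sorted[4] = vwwwu$vwwwuv  (last char: 'v')
  sorted[5] = vwwwuvvwwwu$  (last char: '$')
  sorted[6] = wu$vwwwuvvww  (last char: 'w')
  sorted[7] = wuvvwwwu$vww  (last char: 'w')
  sorted[8] = wwu$vwwwuvvw  (last char: 'w')
  sorted[9] = wwuvvwwwu$vw  (last char: 'w')
  sorted[10] = wwwu$vwwwuvv  (last char: 'v')
  sorted[11] = wwwuvvwwwu$v  (last char: 'v')
Last column: uwwuv$wwwwvv
Original string S is at sorted index 5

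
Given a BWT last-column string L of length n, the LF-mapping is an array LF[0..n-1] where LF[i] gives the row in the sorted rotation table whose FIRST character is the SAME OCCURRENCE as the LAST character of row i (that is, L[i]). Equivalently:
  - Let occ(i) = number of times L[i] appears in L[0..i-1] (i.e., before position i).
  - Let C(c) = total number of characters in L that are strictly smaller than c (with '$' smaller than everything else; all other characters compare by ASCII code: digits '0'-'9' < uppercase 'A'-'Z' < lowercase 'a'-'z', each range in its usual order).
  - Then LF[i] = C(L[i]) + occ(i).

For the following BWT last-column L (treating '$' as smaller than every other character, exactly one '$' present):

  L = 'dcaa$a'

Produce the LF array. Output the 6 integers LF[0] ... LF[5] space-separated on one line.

Answer: 5 4 1 2 0 3

Derivation:
Char counts: '$':1, 'a':3, 'c':1, 'd':1
C (first-col start): C('$')=0, C('a')=1, C('c')=4, C('d')=5
L[0]='d': occ=0, LF[0]=C('d')+0=5+0=5
L[1]='c': occ=0, LF[1]=C('c')+0=4+0=4
L[2]='a': occ=0, LF[2]=C('a')+0=1+0=1
L[3]='a': occ=1, LF[3]=C('a')+1=1+1=2
L[4]='$': occ=0, LF[4]=C('$')+0=0+0=0
L[5]='a': occ=2, LF[5]=C('a')+2=1+2=3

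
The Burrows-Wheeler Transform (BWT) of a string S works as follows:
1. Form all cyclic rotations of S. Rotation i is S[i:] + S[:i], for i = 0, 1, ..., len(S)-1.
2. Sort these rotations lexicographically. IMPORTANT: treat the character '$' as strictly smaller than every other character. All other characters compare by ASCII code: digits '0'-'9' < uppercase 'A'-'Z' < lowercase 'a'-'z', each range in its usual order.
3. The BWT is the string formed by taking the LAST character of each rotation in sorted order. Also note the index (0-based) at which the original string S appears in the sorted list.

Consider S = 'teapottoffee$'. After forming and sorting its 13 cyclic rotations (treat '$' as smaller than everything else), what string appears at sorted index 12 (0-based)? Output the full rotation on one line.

Answer: ttoffee$teapo

Derivation:
All 13 rotations (rotation i = S[i:]+S[:i]):
  rot[0] = teapottoffee$
  rot[1] = eapottoffee$t
  rot[2] = apottoffee$te
  rot[3] = pottoffee$tea
  rot[4] = ottoffee$teap
  rot[5] = ttoffee$teapo
  rot[6] = toffee$teapot
  rot[7] = offee$teapott
  rot[8] = ffee$teapotto
  rot[9] = fee$teapottof
  rot[10] = ee$teapottoff
  rot[11] = e$teapottoffe
  rot[12] = $teapottoffee
Sorted (with $ < everything):
  sorted[0] = $teapottoffee
  sorted[1] = apottoffee$te
  sorted[2] = e$teapottoffe
  sorted[3] = eapottoffee$t
  sorted[4] = ee$teapottoff
  sorted[5] = fee$teapottof
  sorted[6] = ffee$teapotto
  sorted[7] = offee$teapott
  sorted[8] = ottoffee$teap
  sorted[9] = pottoffee$tea
  sorted[10] = teapottoffee$
  sorted[11] = toffee$teapot
  sorted[12] = ttoffee$teapo
sorted[12] = ttoffee$teapo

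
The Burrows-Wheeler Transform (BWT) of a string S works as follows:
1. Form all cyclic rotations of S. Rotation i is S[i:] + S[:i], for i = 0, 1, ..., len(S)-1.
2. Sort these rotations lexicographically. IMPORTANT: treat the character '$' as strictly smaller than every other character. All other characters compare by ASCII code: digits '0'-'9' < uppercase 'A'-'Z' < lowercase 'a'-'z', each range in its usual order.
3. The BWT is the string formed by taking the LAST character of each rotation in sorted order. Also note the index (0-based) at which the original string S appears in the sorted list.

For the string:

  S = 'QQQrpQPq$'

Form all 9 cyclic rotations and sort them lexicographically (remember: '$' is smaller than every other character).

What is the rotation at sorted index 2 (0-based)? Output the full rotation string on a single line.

All 9 rotations (rotation i = S[i:]+S[:i]):
  rot[0] = QQQrpQPq$
  rot[1] = QQrpQPq$Q
  rot[2] = QrpQPq$QQ
  rot[3] = rpQPq$QQQ
  rot[4] = pQPq$QQQr
  rot[5] = QPq$QQQrp
  rot[6] = Pq$QQQrpQ
  rot[7] = q$QQQrpQP
  rot[8] = $QQQrpQPq
Sorted (with $ < everything):
  sorted[0] = $QQQrpQPq
  sorted[1] = Pq$QQQrpQ
  sorted[2] = QPq$QQQrp
  sorted[3] = QQQrpQPq$
  sorted[4] = QQrpQPq$Q
  sorted[5] = QrpQPq$QQ
  sorted[6] = pQPq$QQQr
  sorted[7] = q$QQQrpQP
  sorted[8] = rpQPq$QQQ
sorted[2] = QPq$QQQrp

Answer: QPq$QQQrp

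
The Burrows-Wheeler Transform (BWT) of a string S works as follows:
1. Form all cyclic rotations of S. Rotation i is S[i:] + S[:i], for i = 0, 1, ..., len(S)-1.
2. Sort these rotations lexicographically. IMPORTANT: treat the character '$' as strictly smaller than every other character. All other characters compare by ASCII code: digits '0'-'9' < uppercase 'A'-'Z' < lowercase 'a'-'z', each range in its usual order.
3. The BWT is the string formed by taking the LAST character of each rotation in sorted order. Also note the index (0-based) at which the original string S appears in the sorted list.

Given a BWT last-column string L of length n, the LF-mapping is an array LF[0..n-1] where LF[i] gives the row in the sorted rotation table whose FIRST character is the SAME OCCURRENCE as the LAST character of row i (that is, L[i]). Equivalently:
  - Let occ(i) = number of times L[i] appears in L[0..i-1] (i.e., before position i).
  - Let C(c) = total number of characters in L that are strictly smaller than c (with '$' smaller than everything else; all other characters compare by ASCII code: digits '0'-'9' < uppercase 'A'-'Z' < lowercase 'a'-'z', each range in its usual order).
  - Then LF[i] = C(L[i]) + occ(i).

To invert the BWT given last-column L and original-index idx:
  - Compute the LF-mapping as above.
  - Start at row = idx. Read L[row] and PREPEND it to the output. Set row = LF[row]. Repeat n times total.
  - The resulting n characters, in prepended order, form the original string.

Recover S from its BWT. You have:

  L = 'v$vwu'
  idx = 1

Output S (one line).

LF mapping: 2 0 3 4 1
Walk LF starting at row 1, prepending L[row]:
  step 1: row=1, L[1]='$', prepend. Next row=LF[1]=0
  step 2: row=0, L[0]='v', prepend. Next row=LF[0]=2
  step 3: row=2, L[2]='v', prepend. Next row=LF[2]=3
  step 4: row=3, L[3]='w', prepend. Next row=LF[3]=4
  step 5: row=4, L[4]='u', prepend. Next row=LF[4]=1
Reversed output: uwvv$

Answer: uwvv$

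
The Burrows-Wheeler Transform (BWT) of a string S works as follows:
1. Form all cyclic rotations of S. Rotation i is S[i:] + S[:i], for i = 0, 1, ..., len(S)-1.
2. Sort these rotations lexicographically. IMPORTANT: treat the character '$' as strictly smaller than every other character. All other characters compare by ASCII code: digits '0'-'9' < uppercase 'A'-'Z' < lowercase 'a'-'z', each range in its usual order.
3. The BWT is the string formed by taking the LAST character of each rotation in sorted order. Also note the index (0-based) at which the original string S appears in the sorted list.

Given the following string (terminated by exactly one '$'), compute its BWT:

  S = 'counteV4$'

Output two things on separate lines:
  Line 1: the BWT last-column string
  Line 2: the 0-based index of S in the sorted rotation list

Answer: 4Ve$tucno
3

Derivation:
All 9 rotations (rotation i = S[i:]+S[:i]):
  rot[0] = counteV4$
  rot[1] = ounteV4$c
  rot[2] = unteV4$co
  rot[3] = nteV4$cou
  rot[4] = teV4$coun
  rot[5] = eV4$count
  rot[6] = V4$counte
  rot[7] = 4$counteV
  rot[8] = $counteV4
Sorted (with $ < everything):
  sorted[0] = $counteV4  (last char: '4')
  sorted[1] = 4$counteV  (last char: 'V')
  sorted[2] = V4$counte  (last char: 'e')
  sorted[3] = counteV4$  (last char: '$')
  sorted[4] = eV4$count  (last char: 't')
  sorted[5] = nteV4$cou  (last char: 'u')
  sorted[6] = ounteV4$c  (last char: 'c')
  sorted[7] = teV4$coun  (last char: 'n')
  sorted[8] = unteV4$co  (last char: 'o')
Last column: 4Ve$tucno
Original string S is at sorted index 3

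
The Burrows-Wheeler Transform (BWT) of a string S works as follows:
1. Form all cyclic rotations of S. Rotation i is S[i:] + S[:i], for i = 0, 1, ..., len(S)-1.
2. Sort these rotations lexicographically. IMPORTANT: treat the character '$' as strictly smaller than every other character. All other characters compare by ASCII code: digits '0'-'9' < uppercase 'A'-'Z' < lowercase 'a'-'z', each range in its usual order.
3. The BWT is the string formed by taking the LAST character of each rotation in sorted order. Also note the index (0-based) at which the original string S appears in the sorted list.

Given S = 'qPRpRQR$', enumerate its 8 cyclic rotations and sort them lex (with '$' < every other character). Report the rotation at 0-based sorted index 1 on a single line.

All 8 rotations (rotation i = S[i:]+S[:i]):
  rot[0] = qPRpRQR$
  rot[1] = PRpRQR$q
  rot[2] = RpRQR$qP
  rot[3] = pRQR$qPR
  rot[4] = RQR$qPRp
  rot[5] = QR$qPRpR
  rot[6] = R$qPRpRQ
  rot[7] = $qPRpRQR
Sorted (with $ < everything):
  sorted[0] = $qPRpRQR
  sorted[1] = PRpRQR$q
  sorted[2] = QR$qPRpR
  sorted[3] = R$qPRpRQ
  sorted[4] = RQR$qPRp
  sorted[5] = RpRQR$qP
  sorted[6] = pRQR$qPR
  sorted[7] = qPRpRQR$
sorted[1] = PRpRQR$q

Answer: PRpRQR$q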